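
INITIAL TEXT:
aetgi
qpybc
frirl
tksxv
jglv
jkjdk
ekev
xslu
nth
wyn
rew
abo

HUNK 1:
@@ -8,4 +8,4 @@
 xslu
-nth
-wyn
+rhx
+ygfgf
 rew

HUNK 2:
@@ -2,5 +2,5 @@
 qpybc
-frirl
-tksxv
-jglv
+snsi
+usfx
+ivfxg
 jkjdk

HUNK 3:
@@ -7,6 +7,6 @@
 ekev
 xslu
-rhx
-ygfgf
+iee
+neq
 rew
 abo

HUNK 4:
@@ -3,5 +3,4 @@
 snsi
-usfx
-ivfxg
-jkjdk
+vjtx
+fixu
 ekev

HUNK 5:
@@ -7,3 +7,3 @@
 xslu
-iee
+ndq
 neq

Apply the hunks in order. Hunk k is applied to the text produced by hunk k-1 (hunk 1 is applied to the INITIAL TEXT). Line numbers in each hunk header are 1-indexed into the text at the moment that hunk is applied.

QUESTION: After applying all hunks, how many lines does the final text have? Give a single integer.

Hunk 1: at line 8 remove [nth,wyn] add [rhx,ygfgf] -> 12 lines: aetgi qpybc frirl tksxv jglv jkjdk ekev xslu rhx ygfgf rew abo
Hunk 2: at line 2 remove [frirl,tksxv,jglv] add [snsi,usfx,ivfxg] -> 12 lines: aetgi qpybc snsi usfx ivfxg jkjdk ekev xslu rhx ygfgf rew abo
Hunk 3: at line 7 remove [rhx,ygfgf] add [iee,neq] -> 12 lines: aetgi qpybc snsi usfx ivfxg jkjdk ekev xslu iee neq rew abo
Hunk 4: at line 3 remove [usfx,ivfxg,jkjdk] add [vjtx,fixu] -> 11 lines: aetgi qpybc snsi vjtx fixu ekev xslu iee neq rew abo
Hunk 5: at line 7 remove [iee] add [ndq] -> 11 lines: aetgi qpybc snsi vjtx fixu ekev xslu ndq neq rew abo
Final line count: 11

Answer: 11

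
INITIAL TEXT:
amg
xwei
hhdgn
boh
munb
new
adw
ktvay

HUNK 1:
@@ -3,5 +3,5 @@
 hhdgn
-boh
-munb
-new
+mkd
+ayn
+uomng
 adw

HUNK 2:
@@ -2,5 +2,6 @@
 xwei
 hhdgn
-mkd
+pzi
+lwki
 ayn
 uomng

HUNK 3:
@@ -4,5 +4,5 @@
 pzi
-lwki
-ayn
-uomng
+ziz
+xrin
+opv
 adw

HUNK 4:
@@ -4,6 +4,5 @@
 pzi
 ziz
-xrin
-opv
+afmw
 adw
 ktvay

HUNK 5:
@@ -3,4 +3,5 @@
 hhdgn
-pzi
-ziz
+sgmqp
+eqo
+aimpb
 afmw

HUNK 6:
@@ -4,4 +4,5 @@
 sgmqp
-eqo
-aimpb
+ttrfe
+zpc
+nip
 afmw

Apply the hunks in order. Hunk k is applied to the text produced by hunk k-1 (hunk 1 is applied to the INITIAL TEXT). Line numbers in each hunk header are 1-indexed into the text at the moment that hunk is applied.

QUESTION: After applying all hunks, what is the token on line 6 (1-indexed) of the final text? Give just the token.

Hunk 1: at line 3 remove [boh,munb,new] add [mkd,ayn,uomng] -> 8 lines: amg xwei hhdgn mkd ayn uomng adw ktvay
Hunk 2: at line 2 remove [mkd] add [pzi,lwki] -> 9 lines: amg xwei hhdgn pzi lwki ayn uomng adw ktvay
Hunk 3: at line 4 remove [lwki,ayn,uomng] add [ziz,xrin,opv] -> 9 lines: amg xwei hhdgn pzi ziz xrin opv adw ktvay
Hunk 4: at line 4 remove [xrin,opv] add [afmw] -> 8 lines: amg xwei hhdgn pzi ziz afmw adw ktvay
Hunk 5: at line 3 remove [pzi,ziz] add [sgmqp,eqo,aimpb] -> 9 lines: amg xwei hhdgn sgmqp eqo aimpb afmw adw ktvay
Hunk 6: at line 4 remove [eqo,aimpb] add [ttrfe,zpc,nip] -> 10 lines: amg xwei hhdgn sgmqp ttrfe zpc nip afmw adw ktvay
Final line 6: zpc

Answer: zpc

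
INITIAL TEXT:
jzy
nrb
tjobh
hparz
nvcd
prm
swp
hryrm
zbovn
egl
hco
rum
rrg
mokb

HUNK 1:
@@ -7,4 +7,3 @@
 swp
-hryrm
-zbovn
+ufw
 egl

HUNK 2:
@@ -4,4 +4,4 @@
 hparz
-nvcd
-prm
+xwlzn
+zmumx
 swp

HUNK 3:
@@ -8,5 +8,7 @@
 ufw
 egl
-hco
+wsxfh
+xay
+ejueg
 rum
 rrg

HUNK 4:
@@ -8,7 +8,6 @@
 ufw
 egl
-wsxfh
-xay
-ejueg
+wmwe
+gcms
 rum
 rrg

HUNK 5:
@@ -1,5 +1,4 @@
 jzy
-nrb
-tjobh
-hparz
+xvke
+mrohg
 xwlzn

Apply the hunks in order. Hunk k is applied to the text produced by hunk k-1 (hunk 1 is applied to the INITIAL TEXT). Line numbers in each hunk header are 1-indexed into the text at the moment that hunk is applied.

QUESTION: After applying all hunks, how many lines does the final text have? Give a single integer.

Answer: 13

Derivation:
Hunk 1: at line 7 remove [hryrm,zbovn] add [ufw] -> 13 lines: jzy nrb tjobh hparz nvcd prm swp ufw egl hco rum rrg mokb
Hunk 2: at line 4 remove [nvcd,prm] add [xwlzn,zmumx] -> 13 lines: jzy nrb tjobh hparz xwlzn zmumx swp ufw egl hco rum rrg mokb
Hunk 3: at line 8 remove [hco] add [wsxfh,xay,ejueg] -> 15 lines: jzy nrb tjobh hparz xwlzn zmumx swp ufw egl wsxfh xay ejueg rum rrg mokb
Hunk 4: at line 8 remove [wsxfh,xay,ejueg] add [wmwe,gcms] -> 14 lines: jzy nrb tjobh hparz xwlzn zmumx swp ufw egl wmwe gcms rum rrg mokb
Hunk 5: at line 1 remove [nrb,tjobh,hparz] add [xvke,mrohg] -> 13 lines: jzy xvke mrohg xwlzn zmumx swp ufw egl wmwe gcms rum rrg mokb
Final line count: 13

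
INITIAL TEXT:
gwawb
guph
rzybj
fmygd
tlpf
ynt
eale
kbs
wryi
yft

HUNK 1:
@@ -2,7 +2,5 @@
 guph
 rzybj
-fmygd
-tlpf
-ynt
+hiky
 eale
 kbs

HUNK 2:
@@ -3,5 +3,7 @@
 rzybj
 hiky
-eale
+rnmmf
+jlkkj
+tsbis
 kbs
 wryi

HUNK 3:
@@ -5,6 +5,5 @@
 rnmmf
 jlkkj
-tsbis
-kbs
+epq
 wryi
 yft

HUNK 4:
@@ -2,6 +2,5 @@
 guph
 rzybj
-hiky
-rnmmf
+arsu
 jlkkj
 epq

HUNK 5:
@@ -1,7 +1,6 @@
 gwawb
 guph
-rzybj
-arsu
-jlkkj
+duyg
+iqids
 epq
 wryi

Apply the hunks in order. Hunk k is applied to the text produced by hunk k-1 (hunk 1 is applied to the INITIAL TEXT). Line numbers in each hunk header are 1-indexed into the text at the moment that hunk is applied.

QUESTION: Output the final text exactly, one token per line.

Answer: gwawb
guph
duyg
iqids
epq
wryi
yft

Derivation:
Hunk 1: at line 2 remove [fmygd,tlpf,ynt] add [hiky] -> 8 lines: gwawb guph rzybj hiky eale kbs wryi yft
Hunk 2: at line 3 remove [eale] add [rnmmf,jlkkj,tsbis] -> 10 lines: gwawb guph rzybj hiky rnmmf jlkkj tsbis kbs wryi yft
Hunk 3: at line 5 remove [tsbis,kbs] add [epq] -> 9 lines: gwawb guph rzybj hiky rnmmf jlkkj epq wryi yft
Hunk 4: at line 2 remove [hiky,rnmmf] add [arsu] -> 8 lines: gwawb guph rzybj arsu jlkkj epq wryi yft
Hunk 5: at line 1 remove [rzybj,arsu,jlkkj] add [duyg,iqids] -> 7 lines: gwawb guph duyg iqids epq wryi yft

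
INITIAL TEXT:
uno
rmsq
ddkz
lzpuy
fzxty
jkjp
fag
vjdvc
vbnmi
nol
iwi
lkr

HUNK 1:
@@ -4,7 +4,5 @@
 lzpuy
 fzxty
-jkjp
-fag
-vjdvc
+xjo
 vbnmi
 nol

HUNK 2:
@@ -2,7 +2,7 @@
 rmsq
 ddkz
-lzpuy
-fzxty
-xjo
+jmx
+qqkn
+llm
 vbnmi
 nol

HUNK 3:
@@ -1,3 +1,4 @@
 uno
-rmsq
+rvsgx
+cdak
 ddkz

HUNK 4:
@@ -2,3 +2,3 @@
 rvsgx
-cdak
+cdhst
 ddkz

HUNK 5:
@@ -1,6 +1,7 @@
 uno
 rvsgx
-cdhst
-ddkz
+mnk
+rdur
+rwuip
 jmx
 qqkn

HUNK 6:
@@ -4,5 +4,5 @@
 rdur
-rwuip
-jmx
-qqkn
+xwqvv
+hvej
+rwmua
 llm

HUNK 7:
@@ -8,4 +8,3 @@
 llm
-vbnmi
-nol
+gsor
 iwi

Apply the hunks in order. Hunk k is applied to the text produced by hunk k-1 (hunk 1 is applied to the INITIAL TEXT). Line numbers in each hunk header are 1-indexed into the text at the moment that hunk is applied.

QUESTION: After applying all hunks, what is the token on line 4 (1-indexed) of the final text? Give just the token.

Hunk 1: at line 4 remove [jkjp,fag,vjdvc] add [xjo] -> 10 lines: uno rmsq ddkz lzpuy fzxty xjo vbnmi nol iwi lkr
Hunk 2: at line 2 remove [lzpuy,fzxty,xjo] add [jmx,qqkn,llm] -> 10 lines: uno rmsq ddkz jmx qqkn llm vbnmi nol iwi lkr
Hunk 3: at line 1 remove [rmsq] add [rvsgx,cdak] -> 11 lines: uno rvsgx cdak ddkz jmx qqkn llm vbnmi nol iwi lkr
Hunk 4: at line 2 remove [cdak] add [cdhst] -> 11 lines: uno rvsgx cdhst ddkz jmx qqkn llm vbnmi nol iwi lkr
Hunk 5: at line 1 remove [cdhst,ddkz] add [mnk,rdur,rwuip] -> 12 lines: uno rvsgx mnk rdur rwuip jmx qqkn llm vbnmi nol iwi lkr
Hunk 6: at line 4 remove [rwuip,jmx,qqkn] add [xwqvv,hvej,rwmua] -> 12 lines: uno rvsgx mnk rdur xwqvv hvej rwmua llm vbnmi nol iwi lkr
Hunk 7: at line 8 remove [vbnmi,nol] add [gsor] -> 11 lines: uno rvsgx mnk rdur xwqvv hvej rwmua llm gsor iwi lkr
Final line 4: rdur

Answer: rdur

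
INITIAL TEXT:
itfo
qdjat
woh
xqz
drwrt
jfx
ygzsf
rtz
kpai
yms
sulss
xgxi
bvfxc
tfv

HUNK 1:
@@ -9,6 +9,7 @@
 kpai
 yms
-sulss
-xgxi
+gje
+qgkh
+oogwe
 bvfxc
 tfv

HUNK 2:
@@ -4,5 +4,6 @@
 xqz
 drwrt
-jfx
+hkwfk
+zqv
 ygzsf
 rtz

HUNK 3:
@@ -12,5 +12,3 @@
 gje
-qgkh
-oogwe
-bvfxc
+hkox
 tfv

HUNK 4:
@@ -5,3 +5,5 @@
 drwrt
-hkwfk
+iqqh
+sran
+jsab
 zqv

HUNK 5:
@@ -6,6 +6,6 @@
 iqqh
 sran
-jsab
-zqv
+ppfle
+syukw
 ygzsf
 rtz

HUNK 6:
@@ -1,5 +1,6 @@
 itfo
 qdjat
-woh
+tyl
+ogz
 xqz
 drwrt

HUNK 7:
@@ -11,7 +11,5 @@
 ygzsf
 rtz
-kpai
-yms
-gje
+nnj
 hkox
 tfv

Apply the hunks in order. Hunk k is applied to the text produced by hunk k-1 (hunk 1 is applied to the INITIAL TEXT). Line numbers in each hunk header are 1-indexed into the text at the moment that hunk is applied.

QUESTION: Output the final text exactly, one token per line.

Hunk 1: at line 9 remove [sulss,xgxi] add [gje,qgkh,oogwe] -> 15 lines: itfo qdjat woh xqz drwrt jfx ygzsf rtz kpai yms gje qgkh oogwe bvfxc tfv
Hunk 2: at line 4 remove [jfx] add [hkwfk,zqv] -> 16 lines: itfo qdjat woh xqz drwrt hkwfk zqv ygzsf rtz kpai yms gje qgkh oogwe bvfxc tfv
Hunk 3: at line 12 remove [qgkh,oogwe,bvfxc] add [hkox] -> 14 lines: itfo qdjat woh xqz drwrt hkwfk zqv ygzsf rtz kpai yms gje hkox tfv
Hunk 4: at line 5 remove [hkwfk] add [iqqh,sran,jsab] -> 16 lines: itfo qdjat woh xqz drwrt iqqh sran jsab zqv ygzsf rtz kpai yms gje hkox tfv
Hunk 5: at line 6 remove [jsab,zqv] add [ppfle,syukw] -> 16 lines: itfo qdjat woh xqz drwrt iqqh sran ppfle syukw ygzsf rtz kpai yms gje hkox tfv
Hunk 6: at line 1 remove [woh] add [tyl,ogz] -> 17 lines: itfo qdjat tyl ogz xqz drwrt iqqh sran ppfle syukw ygzsf rtz kpai yms gje hkox tfv
Hunk 7: at line 11 remove [kpai,yms,gje] add [nnj] -> 15 lines: itfo qdjat tyl ogz xqz drwrt iqqh sran ppfle syukw ygzsf rtz nnj hkox tfv

Answer: itfo
qdjat
tyl
ogz
xqz
drwrt
iqqh
sran
ppfle
syukw
ygzsf
rtz
nnj
hkox
tfv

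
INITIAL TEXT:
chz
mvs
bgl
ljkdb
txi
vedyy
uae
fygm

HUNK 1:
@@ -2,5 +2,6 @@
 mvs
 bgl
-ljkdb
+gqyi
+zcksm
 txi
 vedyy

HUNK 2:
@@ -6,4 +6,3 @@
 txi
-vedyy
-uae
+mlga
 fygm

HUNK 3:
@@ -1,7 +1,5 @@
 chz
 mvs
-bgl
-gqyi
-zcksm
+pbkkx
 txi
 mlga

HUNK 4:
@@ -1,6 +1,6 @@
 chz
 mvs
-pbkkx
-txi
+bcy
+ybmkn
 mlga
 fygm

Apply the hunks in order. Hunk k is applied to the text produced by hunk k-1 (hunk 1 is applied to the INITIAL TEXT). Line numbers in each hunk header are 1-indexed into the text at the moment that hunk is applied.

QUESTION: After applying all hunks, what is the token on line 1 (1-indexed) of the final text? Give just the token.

Answer: chz

Derivation:
Hunk 1: at line 2 remove [ljkdb] add [gqyi,zcksm] -> 9 lines: chz mvs bgl gqyi zcksm txi vedyy uae fygm
Hunk 2: at line 6 remove [vedyy,uae] add [mlga] -> 8 lines: chz mvs bgl gqyi zcksm txi mlga fygm
Hunk 3: at line 1 remove [bgl,gqyi,zcksm] add [pbkkx] -> 6 lines: chz mvs pbkkx txi mlga fygm
Hunk 4: at line 1 remove [pbkkx,txi] add [bcy,ybmkn] -> 6 lines: chz mvs bcy ybmkn mlga fygm
Final line 1: chz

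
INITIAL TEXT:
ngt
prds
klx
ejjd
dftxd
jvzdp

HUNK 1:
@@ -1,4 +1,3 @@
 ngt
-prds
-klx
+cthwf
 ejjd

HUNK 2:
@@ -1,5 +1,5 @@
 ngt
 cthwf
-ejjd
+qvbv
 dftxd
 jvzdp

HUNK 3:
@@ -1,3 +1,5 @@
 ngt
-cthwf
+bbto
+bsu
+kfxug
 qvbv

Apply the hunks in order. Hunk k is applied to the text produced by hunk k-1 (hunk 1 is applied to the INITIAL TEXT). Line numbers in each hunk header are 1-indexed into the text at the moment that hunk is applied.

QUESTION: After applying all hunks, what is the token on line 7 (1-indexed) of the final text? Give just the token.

Answer: jvzdp

Derivation:
Hunk 1: at line 1 remove [prds,klx] add [cthwf] -> 5 lines: ngt cthwf ejjd dftxd jvzdp
Hunk 2: at line 1 remove [ejjd] add [qvbv] -> 5 lines: ngt cthwf qvbv dftxd jvzdp
Hunk 3: at line 1 remove [cthwf] add [bbto,bsu,kfxug] -> 7 lines: ngt bbto bsu kfxug qvbv dftxd jvzdp
Final line 7: jvzdp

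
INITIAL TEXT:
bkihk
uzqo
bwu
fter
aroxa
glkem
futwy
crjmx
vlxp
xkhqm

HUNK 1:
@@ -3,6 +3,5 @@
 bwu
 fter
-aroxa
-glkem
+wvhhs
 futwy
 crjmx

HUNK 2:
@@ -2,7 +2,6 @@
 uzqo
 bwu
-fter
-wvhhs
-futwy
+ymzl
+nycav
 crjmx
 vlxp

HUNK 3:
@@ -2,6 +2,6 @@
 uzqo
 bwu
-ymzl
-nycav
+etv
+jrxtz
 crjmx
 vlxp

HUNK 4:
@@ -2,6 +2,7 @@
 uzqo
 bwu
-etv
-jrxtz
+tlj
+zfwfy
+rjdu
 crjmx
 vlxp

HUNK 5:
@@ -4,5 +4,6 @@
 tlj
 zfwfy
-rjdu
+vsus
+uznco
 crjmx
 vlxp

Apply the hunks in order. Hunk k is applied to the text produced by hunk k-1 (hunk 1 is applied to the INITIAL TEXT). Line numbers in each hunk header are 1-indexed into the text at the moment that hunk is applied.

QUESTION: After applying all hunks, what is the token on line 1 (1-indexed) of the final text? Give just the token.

Answer: bkihk

Derivation:
Hunk 1: at line 3 remove [aroxa,glkem] add [wvhhs] -> 9 lines: bkihk uzqo bwu fter wvhhs futwy crjmx vlxp xkhqm
Hunk 2: at line 2 remove [fter,wvhhs,futwy] add [ymzl,nycav] -> 8 lines: bkihk uzqo bwu ymzl nycav crjmx vlxp xkhqm
Hunk 3: at line 2 remove [ymzl,nycav] add [etv,jrxtz] -> 8 lines: bkihk uzqo bwu etv jrxtz crjmx vlxp xkhqm
Hunk 4: at line 2 remove [etv,jrxtz] add [tlj,zfwfy,rjdu] -> 9 lines: bkihk uzqo bwu tlj zfwfy rjdu crjmx vlxp xkhqm
Hunk 5: at line 4 remove [rjdu] add [vsus,uznco] -> 10 lines: bkihk uzqo bwu tlj zfwfy vsus uznco crjmx vlxp xkhqm
Final line 1: bkihk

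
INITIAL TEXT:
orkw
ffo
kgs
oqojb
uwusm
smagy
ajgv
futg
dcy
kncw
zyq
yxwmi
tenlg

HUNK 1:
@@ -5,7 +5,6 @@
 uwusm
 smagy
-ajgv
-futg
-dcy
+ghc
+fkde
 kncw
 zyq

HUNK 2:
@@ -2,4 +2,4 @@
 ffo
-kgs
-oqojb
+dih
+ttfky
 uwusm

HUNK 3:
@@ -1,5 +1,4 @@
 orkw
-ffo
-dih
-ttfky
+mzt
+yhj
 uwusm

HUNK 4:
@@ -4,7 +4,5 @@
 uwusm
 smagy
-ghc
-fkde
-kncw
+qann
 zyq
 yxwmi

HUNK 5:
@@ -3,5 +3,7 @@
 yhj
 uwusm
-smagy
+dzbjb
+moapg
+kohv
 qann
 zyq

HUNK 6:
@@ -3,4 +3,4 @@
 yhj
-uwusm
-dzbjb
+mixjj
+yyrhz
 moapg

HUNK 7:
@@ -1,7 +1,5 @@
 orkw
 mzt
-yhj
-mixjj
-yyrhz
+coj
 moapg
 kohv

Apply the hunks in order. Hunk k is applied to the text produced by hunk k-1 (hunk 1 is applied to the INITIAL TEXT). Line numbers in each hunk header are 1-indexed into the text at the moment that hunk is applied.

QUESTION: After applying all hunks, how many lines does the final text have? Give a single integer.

Hunk 1: at line 5 remove [ajgv,futg,dcy] add [ghc,fkde] -> 12 lines: orkw ffo kgs oqojb uwusm smagy ghc fkde kncw zyq yxwmi tenlg
Hunk 2: at line 2 remove [kgs,oqojb] add [dih,ttfky] -> 12 lines: orkw ffo dih ttfky uwusm smagy ghc fkde kncw zyq yxwmi tenlg
Hunk 3: at line 1 remove [ffo,dih,ttfky] add [mzt,yhj] -> 11 lines: orkw mzt yhj uwusm smagy ghc fkde kncw zyq yxwmi tenlg
Hunk 4: at line 4 remove [ghc,fkde,kncw] add [qann] -> 9 lines: orkw mzt yhj uwusm smagy qann zyq yxwmi tenlg
Hunk 5: at line 3 remove [smagy] add [dzbjb,moapg,kohv] -> 11 lines: orkw mzt yhj uwusm dzbjb moapg kohv qann zyq yxwmi tenlg
Hunk 6: at line 3 remove [uwusm,dzbjb] add [mixjj,yyrhz] -> 11 lines: orkw mzt yhj mixjj yyrhz moapg kohv qann zyq yxwmi tenlg
Hunk 7: at line 1 remove [yhj,mixjj,yyrhz] add [coj] -> 9 lines: orkw mzt coj moapg kohv qann zyq yxwmi tenlg
Final line count: 9

Answer: 9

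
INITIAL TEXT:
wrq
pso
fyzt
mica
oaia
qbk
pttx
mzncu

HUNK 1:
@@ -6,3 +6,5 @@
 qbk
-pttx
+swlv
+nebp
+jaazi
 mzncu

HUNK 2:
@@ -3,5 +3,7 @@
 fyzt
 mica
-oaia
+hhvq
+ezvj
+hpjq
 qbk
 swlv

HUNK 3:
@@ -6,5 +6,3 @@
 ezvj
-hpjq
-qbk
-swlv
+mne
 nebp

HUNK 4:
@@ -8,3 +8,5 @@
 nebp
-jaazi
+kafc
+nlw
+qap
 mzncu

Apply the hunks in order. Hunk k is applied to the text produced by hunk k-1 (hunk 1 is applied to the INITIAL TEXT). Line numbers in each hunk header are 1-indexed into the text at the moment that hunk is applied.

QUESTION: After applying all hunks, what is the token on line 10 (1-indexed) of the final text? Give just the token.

Hunk 1: at line 6 remove [pttx] add [swlv,nebp,jaazi] -> 10 lines: wrq pso fyzt mica oaia qbk swlv nebp jaazi mzncu
Hunk 2: at line 3 remove [oaia] add [hhvq,ezvj,hpjq] -> 12 lines: wrq pso fyzt mica hhvq ezvj hpjq qbk swlv nebp jaazi mzncu
Hunk 3: at line 6 remove [hpjq,qbk,swlv] add [mne] -> 10 lines: wrq pso fyzt mica hhvq ezvj mne nebp jaazi mzncu
Hunk 4: at line 8 remove [jaazi] add [kafc,nlw,qap] -> 12 lines: wrq pso fyzt mica hhvq ezvj mne nebp kafc nlw qap mzncu
Final line 10: nlw

Answer: nlw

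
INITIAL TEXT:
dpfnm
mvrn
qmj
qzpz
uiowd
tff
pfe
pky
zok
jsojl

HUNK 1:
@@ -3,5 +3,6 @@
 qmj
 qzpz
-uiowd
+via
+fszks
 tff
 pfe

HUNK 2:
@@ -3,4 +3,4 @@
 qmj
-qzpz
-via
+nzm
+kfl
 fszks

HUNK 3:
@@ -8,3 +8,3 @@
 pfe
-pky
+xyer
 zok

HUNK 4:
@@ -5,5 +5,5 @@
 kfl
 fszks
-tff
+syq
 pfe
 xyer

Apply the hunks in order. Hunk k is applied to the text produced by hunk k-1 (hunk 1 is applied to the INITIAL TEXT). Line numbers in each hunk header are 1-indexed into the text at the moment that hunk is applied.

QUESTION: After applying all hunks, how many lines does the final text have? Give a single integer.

Hunk 1: at line 3 remove [uiowd] add [via,fszks] -> 11 lines: dpfnm mvrn qmj qzpz via fszks tff pfe pky zok jsojl
Hunk 2: at line 3 remove [qzpz,via] add [nzm,kfl] -> 11 lines: dpfnm mvrn qmj nzm kfl fszks tff pfe pky zok jsojl
Hunk 3: at line 8 remove [pky] add [xyer] -> 11 lines: dpfnm mvrn qmj nzm kfl fszks tff pfe xyer zok jsojl
Hunk 4: at line 5 remove [tff] add [syq] -> 11 lines: dpfnm mvrn qmj nzm kfl fszks syq pfe xyer zok jsojl
Final line count: 11

Answer: 11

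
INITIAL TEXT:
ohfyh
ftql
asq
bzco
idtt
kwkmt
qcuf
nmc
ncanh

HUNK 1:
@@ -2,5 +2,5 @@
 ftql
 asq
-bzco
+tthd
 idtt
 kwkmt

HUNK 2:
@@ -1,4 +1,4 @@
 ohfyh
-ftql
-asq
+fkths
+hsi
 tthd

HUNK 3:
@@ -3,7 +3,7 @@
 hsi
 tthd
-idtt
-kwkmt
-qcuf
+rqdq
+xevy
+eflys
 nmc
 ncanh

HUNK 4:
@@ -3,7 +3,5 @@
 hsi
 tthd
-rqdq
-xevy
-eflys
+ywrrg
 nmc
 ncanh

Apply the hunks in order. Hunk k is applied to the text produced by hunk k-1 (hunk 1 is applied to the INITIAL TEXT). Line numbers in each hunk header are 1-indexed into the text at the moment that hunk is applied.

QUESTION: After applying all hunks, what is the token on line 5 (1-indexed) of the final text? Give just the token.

Answer: ywrrg

Derivation:
Hunk 1: at line 2 remove [bzco] add [tthd] -> 9 lines: ohfyh ftql asq tthd idtt kwkmt qcuf nmc ncanh
Hunk 2: at line 1 remove [ftql,asq] add [fkths,hsi] -> 9 lines: ohfyh fkths hsi tthd idtt kwkmt qcuf nmc ncanh
Hunk 3: at line 3 remove [idtt,kwkmt,qcuf] add [rqdq,xevy,eflys] -> 9 lines: ohfyh fkths hsi tthd rqdq xevy eflys nmc ncanh
Hunk 4: at line 3 remove [rqdq,xevy,eflys] add [ywrrg] -> 7 lines: ohfyh fkths hsi tthd ywrrg nmc ncanh
Final line 5: ywrrg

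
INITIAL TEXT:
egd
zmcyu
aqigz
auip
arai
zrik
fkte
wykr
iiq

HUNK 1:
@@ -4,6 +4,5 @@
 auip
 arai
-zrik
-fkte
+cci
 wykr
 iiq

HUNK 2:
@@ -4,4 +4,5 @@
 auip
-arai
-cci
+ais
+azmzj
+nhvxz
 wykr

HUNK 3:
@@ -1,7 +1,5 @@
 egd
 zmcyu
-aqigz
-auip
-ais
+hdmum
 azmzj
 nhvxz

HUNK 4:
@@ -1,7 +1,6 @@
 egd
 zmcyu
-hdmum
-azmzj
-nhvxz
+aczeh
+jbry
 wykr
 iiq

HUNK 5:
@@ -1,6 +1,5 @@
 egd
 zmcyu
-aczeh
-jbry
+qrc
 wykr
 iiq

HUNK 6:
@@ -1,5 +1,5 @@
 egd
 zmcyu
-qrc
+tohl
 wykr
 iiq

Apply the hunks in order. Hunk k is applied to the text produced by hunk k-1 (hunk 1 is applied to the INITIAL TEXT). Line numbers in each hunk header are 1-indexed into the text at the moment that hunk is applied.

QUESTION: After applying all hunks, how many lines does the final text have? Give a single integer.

Answer: 5

Derivation:
Hunk 1: at line 4 remove [zrik,fkte] add [cci] -> 8 lines: egd zmcyu aqigz auip arai cci wykr iiq
Hunk 2: at line 4 remove [arai,cci] add [ais,azmzj,nhvxz] -> 9 lines: egd zmcyu aqigz auip ais azmzj nhvxz wykr iiq
Hunk 3: at line 1 remove [aqigz,auip,ais] add [hdmum] -> 7 lines: egd zmcyu hdmum azmzj nhvxz wykr iiq
Hunk 4: at line 1 remove [hdmum,azmzj,nhvxz] add [aczeh,jbry] -> 6 lines: egd zmcyu aczeh jbry wykr iiq
Hunk 5: at line 1 remove [aczeh,jbry] add [qrc] -> 5 lines: egd zmcyu qrc wykr iiq
Hunk 6: at line 1 remove [qrc] add [tohl] -> 5 lines: egd zmcyu tohl wykr iiq
Final line count: 5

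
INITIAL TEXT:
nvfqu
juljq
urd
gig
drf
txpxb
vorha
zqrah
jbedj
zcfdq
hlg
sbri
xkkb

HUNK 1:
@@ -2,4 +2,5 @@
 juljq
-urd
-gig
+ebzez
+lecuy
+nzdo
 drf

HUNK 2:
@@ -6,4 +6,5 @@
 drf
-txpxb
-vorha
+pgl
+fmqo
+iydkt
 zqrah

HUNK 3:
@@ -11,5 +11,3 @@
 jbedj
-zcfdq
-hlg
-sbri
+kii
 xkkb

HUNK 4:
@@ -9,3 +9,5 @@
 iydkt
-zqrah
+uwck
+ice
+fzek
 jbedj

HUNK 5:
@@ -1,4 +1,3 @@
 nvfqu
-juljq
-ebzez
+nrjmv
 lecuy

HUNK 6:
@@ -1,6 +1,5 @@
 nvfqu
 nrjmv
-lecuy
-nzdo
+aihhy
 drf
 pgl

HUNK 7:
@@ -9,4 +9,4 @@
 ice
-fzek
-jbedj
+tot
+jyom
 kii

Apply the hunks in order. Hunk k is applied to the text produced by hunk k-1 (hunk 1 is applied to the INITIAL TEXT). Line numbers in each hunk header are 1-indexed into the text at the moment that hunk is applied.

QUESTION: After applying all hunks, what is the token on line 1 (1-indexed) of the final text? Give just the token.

Answer: nvfqu

Derivation:
Hunk 1: at line 2 remove [urd,gig] add [ebzez,lecuy,nzdo] -> 14 lines: nvfqu juljq ebzez lecuy nzdo drf txpxb vorha zqrah jbedj zcfdq hlg sbri xkkb
Hunk 2: at line 6 remove [txpxb,vorha] add [pgl,fmqo,iydkt] -> 15 lines: nvfqu juljq ebzez lecuy nzdo drf pgl fmqo iydkt zqrah jbedj zcfdq hlg sbri xkkb
Hunk 3: at line 11 remove [zcfdq,hlg,sbri] add [kii] -> 13 lines: nvfqu juljq ebzez lecuy nzdo drf pgl fmqo iydkt zqrah jbedj kii xkkb
Hunk 4: at line 9 remove [zqrah] add [uwck,ice,fzek] -> 15 lines: nvfqu juljq ebzez lecuy nzdo drf pgl fmqo iydkt uwck ice fzek jbedj kii xkkb
Hunk 5: at line 1 remove [juljq,ebzez] add [nrjmv] -> 14 lines: nvfqu nrjmv lecuy nzdo drf pgl fmqo iydkt uwck ice fzek jbedj kii xkkb
Hunk 6: at line 1 remove [lecuy,nzdo] add [aihhy] -> 13 lines: nvfqu nrjmv aihhy drf pgl fmqo iydkt uwck ice fzek jbedj kii xkkb
Hunk 7: at line 9 remove [fzek,jbedj] add [tot,jyom] -> 13 lines: nvfqu nrjmv aihhy drf pgl fmqo iydkt uwck ice tot jyom kii xkkb
Final line 1: nvfqu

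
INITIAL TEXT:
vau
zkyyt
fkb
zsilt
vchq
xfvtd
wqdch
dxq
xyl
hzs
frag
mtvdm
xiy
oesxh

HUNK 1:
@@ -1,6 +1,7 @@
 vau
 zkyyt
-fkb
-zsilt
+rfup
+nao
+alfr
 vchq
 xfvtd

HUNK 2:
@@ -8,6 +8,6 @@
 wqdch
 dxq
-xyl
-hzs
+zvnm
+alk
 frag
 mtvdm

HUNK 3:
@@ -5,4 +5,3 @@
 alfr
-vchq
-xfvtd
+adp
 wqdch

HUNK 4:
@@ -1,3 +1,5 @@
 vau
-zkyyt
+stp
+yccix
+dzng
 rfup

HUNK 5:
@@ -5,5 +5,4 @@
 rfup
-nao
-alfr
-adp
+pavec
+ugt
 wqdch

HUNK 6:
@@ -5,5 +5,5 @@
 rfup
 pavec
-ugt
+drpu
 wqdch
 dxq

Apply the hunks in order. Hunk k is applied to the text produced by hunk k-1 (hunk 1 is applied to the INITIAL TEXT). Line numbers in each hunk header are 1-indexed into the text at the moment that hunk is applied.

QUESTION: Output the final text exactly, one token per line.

Hunk 1: at line 1 remove [fkb,zsilt] add [rfup,nao,alfr] -> 15 lines: vau zkyyt rfup nao alfr vchq xfvtd wqdch dxq xyl hzs frag mtvdm xiy oesxh
Hunk 2: at line 8 remove [xyl,hzs] add [zvnm,alk] -> 15 lines: vau zkyyt rfup nao alfr vchq xfvtd wqdch dxq zvnm alk frag mtvdm xiy oesxh
Hunk 3: at line 5 remove [vchq,xfvtd] add [adp] -> 14 lines: vau zkyyt rfup nao alfr adp wqdch dxq zvnm alk frag mtvdm xiy oesxh
Hunk 4: at line 1 remove [zkyyt] add [stp,yccix,dzng] -> 16 lines: vau stp yccix dzng rfup nao alfr adp wqdch dxq zvnm alk frag mtvdm xiy oesxh
Hunk 5: at line 5 remove [nao,alfr,adp] add [pavec,ugt] -> 15 lines: vau stp yccix dzng rfup pavec ugt wqdch dxq zvnm alk frag mtvdm xiy oesxh
Hunk 6: at line 5 remove [ugt] add [drpu] -> 15 lines: vau stp yccix dzng rfup pavec drpu wqdch dxq zvnm alk frag mtvdm xiy oesxh

Answer: vau
stp
yccix
dzng
rfup
pavec
drpu
wqdch
dxq
zvnm
alk
frag
mtvdm
xiy
oesxh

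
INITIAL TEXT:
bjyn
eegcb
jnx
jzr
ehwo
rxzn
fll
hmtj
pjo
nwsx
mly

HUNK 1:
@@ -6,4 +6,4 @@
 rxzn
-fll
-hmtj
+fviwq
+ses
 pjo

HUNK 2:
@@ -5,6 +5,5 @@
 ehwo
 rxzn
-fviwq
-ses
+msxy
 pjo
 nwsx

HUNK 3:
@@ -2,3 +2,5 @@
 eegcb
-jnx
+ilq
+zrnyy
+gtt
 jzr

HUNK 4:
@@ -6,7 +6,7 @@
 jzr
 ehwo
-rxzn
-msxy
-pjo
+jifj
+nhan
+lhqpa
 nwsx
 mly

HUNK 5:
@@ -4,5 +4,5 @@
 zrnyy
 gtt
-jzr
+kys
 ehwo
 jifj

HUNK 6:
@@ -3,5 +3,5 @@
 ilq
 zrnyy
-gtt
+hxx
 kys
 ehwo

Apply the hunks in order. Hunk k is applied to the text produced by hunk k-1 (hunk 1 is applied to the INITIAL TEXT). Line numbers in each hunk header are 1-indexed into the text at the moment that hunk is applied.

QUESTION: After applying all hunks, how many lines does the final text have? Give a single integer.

Hunk 1: at line 6 remove [fll,hmtj] add [fviwq,ses] -> 11 lines: bjyn eegcb jnx jzr ehwo rxzn fviwq ses pjo nwsx mly
Hunk 2: at line 5 remove [fviwq,ses] add [msxy] -> 10 lines: bjyn eegcb jnx jzr ehwo rxzn msxy pjo nwsx mly
Hunk 3: at line 2 remove [jnx] add [ilq,zrnyy,gtt] -> 12 lines: bjyn eegcb ilq zrnyy gtt jzr ehwo rxzn msxy pjo nwsx mly
Hunk 4: at line 6 remove [rxzn,msxy,pjo] add [jifj,nhan,lhqpa] -> 12 lines: bjyn eegcb ilq zrnyy gtt jzr ehwo jifj nhan lhqpa nwsx mly
Hunk 5: at line 4 remove [jzr] add [kys] -> 12 lines: bjyn eegcb ilq zrnyy gtt kys ehwo jifj nhan lhqpa nwsx mly
Hunk 6: at line 3 remove [gtt] add [hxx] -> 12 lines: bjyn eegcb ilq zrnyy hxx kys ehwo jifj nhan lhqpa nwsx mly
Final line count: 12

Answer: 12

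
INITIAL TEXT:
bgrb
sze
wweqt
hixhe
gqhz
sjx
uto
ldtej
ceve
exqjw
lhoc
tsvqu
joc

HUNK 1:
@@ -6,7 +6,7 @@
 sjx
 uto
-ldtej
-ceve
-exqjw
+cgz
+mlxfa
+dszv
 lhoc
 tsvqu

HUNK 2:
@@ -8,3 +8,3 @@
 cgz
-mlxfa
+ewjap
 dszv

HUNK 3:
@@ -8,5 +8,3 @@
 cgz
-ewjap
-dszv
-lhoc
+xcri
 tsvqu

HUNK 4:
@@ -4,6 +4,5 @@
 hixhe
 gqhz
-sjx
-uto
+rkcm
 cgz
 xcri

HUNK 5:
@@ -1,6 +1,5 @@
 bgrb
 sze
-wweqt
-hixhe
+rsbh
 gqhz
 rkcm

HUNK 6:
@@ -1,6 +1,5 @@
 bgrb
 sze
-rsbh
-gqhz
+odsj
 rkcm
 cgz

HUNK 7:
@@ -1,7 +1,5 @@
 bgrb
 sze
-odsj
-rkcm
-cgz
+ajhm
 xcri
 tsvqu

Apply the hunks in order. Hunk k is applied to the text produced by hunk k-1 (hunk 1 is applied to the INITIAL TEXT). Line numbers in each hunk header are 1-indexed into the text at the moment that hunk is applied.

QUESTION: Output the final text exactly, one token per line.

Answer: bgrb
sze
ajhm
xcri
tsvqu
joc

Derivation:
Hunk 1: at line 6 remove [ldtej,ceve,exqjw] add [cgz,mlxfa,dszv] -> 13 lines: bgrb sze wweqt hixhe gqhz sjx uto cgz mlxfa dszv lhoc tsvqu joc
Hunk 2: at line 8 remove [mlxfa] add [ewjap] -> 13 lines: bgrb sze wweqt hixhe gqhz sjx uto cgz ewjap dszv lhoc tsvqu joc
Hunk 3: at line 8 remove [ewjap,dszv,lhoc] add [xcri] -> 11 lines: bgrb sze wweqt hixhe gqhz sjx uto cgz xcri tsvqu joc
Hunk 4: at line 4 remove [sjx,uto] add [rkcm] -> 10 lines: bgrb sze wweqt hixhe gqhz rkcm cgz xcri tsvqu joc
Hunk 5: at line 1 remove [wweqt,hixhe] add [rsbh] -> 9 lines: bgrb sze rsbh gqhz rkcm cgz xcri tsvqu joc
Hunk 6: at line 1 remove [rsbh,gqhz] add [odsj] -> 8 lines: bgrb sze odsj rkcm cgz xcri tsvqu joc
Hunk 7: at line 1 remove [odsj,rkcm,cgz] add [ajhm] -> 6 lines: bgrb sze ajhm xcri tsvqu joc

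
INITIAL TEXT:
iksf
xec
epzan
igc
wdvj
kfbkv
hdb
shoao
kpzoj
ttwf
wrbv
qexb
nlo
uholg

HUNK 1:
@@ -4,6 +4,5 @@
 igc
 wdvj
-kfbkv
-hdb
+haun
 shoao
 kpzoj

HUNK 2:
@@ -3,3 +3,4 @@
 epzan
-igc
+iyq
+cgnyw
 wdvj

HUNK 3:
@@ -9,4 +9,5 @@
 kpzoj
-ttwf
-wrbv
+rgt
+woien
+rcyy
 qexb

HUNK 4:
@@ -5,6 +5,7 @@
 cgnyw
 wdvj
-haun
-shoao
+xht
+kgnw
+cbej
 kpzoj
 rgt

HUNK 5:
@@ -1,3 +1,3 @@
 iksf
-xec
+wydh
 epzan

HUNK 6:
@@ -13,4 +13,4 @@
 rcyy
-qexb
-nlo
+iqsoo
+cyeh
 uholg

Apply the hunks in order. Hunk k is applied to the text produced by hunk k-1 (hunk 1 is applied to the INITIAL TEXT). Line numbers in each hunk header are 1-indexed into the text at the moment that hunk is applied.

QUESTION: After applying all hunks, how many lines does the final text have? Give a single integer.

Answer: 16

Derivation:
Hunk 1: at line 4 remove [kfbkv,hdb] add [haun] -> 13 lines: iksf xec epzan igc wdvj haun shoao kpzoj ttwf wrbv qexb nlo uholg
Hunk 2: at line 3 remove [igc] add [iyq,cgnyw] -> 14 lines: iksf xec epzan iyq cgnyw wdvj haun shoao kpzoj ttwf wrbv qexb nlo uholg
Hunk 3: at line 9 remove [ttwf,wrbv] add [rgt,woien,rcyy] -> 15 lines: iksf xec epzan iyq cgnyw wdvj haun shoao kpzoj rgt woien rcyy qexb nlo uholg
Hunk 4: at line 5 remove [haun,shoao] add [xht,kgnw,cbej] -> 16 lines: iksf xec epzan iyq cgnyw wdvj xht kgnw cbej kpzoj rgt woien rcyy qexb nlo uholg
Hunk 5: at line 1 remove [xec] add [wydh] -> 16 lines: iksf wydh epzan iyq cgnyw wdvj xht kgnw cbej kpzoj rgt woien rcyy qexb nlo uholg
Hunk 6: at line 13 remove [qexb,nlo] add [iqsoo,cyeh] -> 16 lines: iksf wydh epzan iyq cgnyw wdvj xht kgnw cbej kpzoj rgt woien rcyy iqsoo cyeh uholg
Final line count: 16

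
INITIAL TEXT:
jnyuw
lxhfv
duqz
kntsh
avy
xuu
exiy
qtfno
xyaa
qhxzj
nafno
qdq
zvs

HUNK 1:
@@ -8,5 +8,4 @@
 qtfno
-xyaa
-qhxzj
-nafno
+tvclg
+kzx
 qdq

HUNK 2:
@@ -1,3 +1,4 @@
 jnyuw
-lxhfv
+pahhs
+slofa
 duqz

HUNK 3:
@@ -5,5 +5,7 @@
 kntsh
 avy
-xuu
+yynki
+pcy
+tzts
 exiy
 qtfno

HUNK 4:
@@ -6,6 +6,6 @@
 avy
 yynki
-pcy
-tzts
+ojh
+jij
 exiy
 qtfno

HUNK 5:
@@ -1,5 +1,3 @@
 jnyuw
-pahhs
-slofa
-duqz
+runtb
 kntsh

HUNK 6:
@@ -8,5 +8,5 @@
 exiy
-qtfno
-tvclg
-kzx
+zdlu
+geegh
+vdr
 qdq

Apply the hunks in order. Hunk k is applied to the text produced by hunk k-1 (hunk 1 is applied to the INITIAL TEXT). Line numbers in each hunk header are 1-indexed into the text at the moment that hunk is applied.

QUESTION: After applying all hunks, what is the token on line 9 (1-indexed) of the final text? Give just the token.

Hunk 1: at line 8 remove [xyaa,qhxzj,nafno] add [tvclg,kzx] -> 12 lines: jnyuw lxhfv duqz kntsh avy xuu exiy qtfno tvclg kzx qdq zvs
Hunk 2: at line 1 remove [lxhfv] add [pahhs,slofa] -> 13 lines: jnyuw pahhs slofa duqz kntsh avy xuu exiy qtfno tvclg kzx qdq zvs
Hunk 3: at line 5 remove [xuu] add [yynki,pcy,tzts] -> 15 lines: jnyuw pahhs slofa duqz kntsh avy yynki pcy tzts exiy qtfno tvclg kzx qdq zvs
Hunk 4: at line 6 remove [pcy,tzts] add [ojh,jij] -> 15 lines: jnyuw pahhs slofa duqz kntsh avy yynki ojh jij exiy qtfno tvclg kzx qdq zvs
Hunk 5: at line 1 remove [pahhs,slofa,duqz] add [runtb] -> 13 lines: jnyuw runtb kntsh avy yynki ojh jij exiy qtfno tvclg kzx qdq zvs
Hunk 6: at line 8 remove [qtfno,tvclg,kzx] add [zdlu,geegh,vdr] -> 13 lines: jnyuw runtb kntsh avy yynki ojh jij exiy zdlu geegh vdr qdq zvs
Final line 9: zdlu

Answer: zdlu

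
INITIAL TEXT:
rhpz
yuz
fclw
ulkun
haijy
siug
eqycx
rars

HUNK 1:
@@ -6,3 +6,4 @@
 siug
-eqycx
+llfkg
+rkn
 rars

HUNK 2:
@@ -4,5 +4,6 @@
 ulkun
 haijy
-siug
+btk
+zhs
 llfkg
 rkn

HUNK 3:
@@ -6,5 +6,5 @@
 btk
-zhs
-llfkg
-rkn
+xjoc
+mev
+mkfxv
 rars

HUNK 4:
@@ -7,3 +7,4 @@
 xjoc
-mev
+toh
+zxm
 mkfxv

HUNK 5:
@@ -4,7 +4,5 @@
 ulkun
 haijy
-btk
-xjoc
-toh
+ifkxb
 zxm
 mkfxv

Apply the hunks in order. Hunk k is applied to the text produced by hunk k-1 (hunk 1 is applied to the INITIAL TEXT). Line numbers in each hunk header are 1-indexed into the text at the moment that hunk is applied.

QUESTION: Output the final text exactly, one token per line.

Hunk 1: at line 6 remove [eqycx] add [llfkg,rkn] -> 9 lines: rhpz yuz fclw ulkun haijy siug llfkg rkn rars
Hunk 2: at line 4 remove [siug] add [btk,zhs] -> 10 lines: rhpz yuz fclw ulkun haijy btk zhs llfkg rkn rars
Hunk 3: at line 6 remove [zhs,llfkg,rkn] add [xjoc,mev,mkfxv] -> 10 lines: rhpz yuz fclw ulkun haijy btk xjoc mev mkfxv rars
Hunk 4: at line 7 remove [mev] add [toh,zxm] -> 11 lines: rhpz yuz fclw ulkun haijy btk xjoc toh zxm mkfxv rars
Hunk 5: at line 4 remove [btk,xjoc,toh] add [ifkxb] -> 9 lines: rhpz yuz fclw ulkun haijy ifkxb zxm mkfxv rars

Answer: rhpz
yuz
fclw
ulkun
haijy
ifkxb
zxm
mkfxv
rars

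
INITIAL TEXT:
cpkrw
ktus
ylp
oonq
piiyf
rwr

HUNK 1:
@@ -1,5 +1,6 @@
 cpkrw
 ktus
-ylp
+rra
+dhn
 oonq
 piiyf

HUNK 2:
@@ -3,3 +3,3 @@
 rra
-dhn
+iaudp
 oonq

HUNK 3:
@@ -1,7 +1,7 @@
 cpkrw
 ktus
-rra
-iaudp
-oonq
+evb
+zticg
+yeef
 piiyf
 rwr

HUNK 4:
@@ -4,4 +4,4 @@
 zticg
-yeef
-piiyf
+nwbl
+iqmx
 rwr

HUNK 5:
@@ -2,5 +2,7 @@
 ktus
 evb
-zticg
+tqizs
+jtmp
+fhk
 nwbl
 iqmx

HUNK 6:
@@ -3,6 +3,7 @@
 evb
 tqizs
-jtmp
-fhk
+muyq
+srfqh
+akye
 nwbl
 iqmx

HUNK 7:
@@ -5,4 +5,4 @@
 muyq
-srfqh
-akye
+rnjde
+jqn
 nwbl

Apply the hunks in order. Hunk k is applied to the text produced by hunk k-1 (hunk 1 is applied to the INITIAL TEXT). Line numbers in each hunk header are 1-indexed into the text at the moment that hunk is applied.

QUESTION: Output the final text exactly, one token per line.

Answer: cpkrw
ktus
evb
tqizs
muyq
rnjde
jqn
nwbl
iqmx
rwr

Derivation:
Hunk 1: at line 1 remove [ylp] add [rra,dhn] -> 7 lines: cpkrw ktus rra dhn oonq piiyf rwr
Hunk 2: at line 3 remove [dhn] add [iaudp] -> 7 lines: cpkrw ktus rra iaudp oonq piiyf rwr
Hunk 3: at line 1 remove [rra,iaudp,oonq] add [evb,zticg,yeef] -> 7 lines: cpkrw ktus evb zticg yeef piiyf rwr
Hunk 4: at line 4 remove [yeef,piiyf] add [nwbl,iqmx] -> 7 lines: cpkrw ktus evb zticg nwbl iqmx rwr
Hunk 5: at line 2 remove [zticg] add [tqizs,jtmp,fhk] -> 9 lines: cpkrw ktus evb tqizs jtmp fhk nwbl iqmx rwr
Hunk 6: at line 3 remove [jtmp,fhk] add [muyq,srfqh,akye] -> 10 lines: cpkrw ktus evb tqizs muyq srfqh akye nwbl iqmx rwr
Hunk 7: at line 5 remove [srfqh,akye] add [rnjde,jqn] -> 10 lines: cpkrw ktus evb tqizs muyq rnjde jqn nwbl iqmx rwr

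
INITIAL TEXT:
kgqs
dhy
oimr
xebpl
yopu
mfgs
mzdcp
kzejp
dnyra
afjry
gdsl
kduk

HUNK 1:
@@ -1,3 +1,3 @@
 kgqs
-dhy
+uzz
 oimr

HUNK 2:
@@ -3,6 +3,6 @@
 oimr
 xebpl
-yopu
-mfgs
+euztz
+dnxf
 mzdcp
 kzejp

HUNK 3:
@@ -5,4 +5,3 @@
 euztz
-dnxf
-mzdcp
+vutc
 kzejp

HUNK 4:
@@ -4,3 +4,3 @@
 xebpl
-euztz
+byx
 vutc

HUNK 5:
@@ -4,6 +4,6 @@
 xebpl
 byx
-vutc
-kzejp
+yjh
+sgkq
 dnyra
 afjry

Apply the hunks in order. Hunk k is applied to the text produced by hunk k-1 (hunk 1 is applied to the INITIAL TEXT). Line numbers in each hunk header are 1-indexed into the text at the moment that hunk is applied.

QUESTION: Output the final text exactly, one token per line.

Hunk 1: at line 1 remove [dhy] add [uzz] -> 12 lines: kgqs uzz oimr xebpl yopu mfgs mzdcp kzejp dnyra afjry gdsl kduk
Hunk 2: at line 3 remove [yopu,mfgs] add [euztz,dnxf] -> 12 lines: kgqs uzz oimr xebpl euztz dnxf mzdcp kzejp dnyra afjry gdsl kduk
Hunk 3: at line 5 remove [dnxf,mzdcp] add [vutc] -> 11 lines: kgqs uzz oimr xebpl euztz vutc kzejp dnyra afjry gdsl kduk
Hunk 4: at line 4 remove [euztz] add [byx] -> 11 lines: kgqs uzz oimr xebpl byx vutc kzejp dnyra afjry gdsl kduk
Hunk 5: at line 4 remove [vutc,kzejp] add [yjh,sgkq] -> 11 lines: kgqs uzz oimr xebpl byx yjh sgkq dnyra afjry gdsl kduk

Answer: kgqs
uzz
oimr
xebpl
byx
yjh
sgkq
dnyra
afjry
gdsl
kduk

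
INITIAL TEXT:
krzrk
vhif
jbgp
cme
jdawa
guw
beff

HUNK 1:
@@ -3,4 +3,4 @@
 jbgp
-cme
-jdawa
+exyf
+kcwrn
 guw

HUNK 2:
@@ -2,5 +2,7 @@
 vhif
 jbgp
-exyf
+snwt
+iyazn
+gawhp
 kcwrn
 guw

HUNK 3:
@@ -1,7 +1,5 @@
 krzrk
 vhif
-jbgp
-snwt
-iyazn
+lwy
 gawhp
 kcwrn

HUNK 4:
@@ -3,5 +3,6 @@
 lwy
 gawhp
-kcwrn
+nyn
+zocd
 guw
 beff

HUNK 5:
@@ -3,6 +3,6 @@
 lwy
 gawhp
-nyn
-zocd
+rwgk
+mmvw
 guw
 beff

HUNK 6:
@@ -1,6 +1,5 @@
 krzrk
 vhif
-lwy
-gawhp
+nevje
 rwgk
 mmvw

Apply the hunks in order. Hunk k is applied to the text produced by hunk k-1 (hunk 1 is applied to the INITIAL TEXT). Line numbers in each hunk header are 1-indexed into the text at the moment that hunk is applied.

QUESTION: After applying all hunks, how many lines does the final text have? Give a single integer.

Hunk 1: at line 3 remove [cme,jdawa] add [exyf,kcwrn] -> 7 lines: krzrk vhif jbgp exyf kcwrn guw beff
Hunk 2: at line 2 remove [exyf] add [snwt,iyazn,gawhp] -> 9 lines: krzrk vhif jbgp snwt iyazn gawhp kcwrn guw beff
Hunk 3: at line 1 remove [jbgp,snwt,iyazn] add [lwy] -> 7 lines: krzrk vhif lwy gawhp kcwrn guw beff
Hunk 4: at line 3 remove [kcwrn] add [nyn,zocd] -> 8 lines: krzrk vhif lwy gawhp nyn zocd guw beff
Hunk 5: at line 3 remove [nyn,zocd] add [rwgk,mmvw] -> 8 lines: krzrk vhif lwy gawhp rwgk mmvw guw beff
Hunk 6: at line 1 remove [lwy,gawhp] add [nevje] -> 7 lines: krzrk vhif nevje rwgk mmvw guw beff
Final line count: 7

Answer: 7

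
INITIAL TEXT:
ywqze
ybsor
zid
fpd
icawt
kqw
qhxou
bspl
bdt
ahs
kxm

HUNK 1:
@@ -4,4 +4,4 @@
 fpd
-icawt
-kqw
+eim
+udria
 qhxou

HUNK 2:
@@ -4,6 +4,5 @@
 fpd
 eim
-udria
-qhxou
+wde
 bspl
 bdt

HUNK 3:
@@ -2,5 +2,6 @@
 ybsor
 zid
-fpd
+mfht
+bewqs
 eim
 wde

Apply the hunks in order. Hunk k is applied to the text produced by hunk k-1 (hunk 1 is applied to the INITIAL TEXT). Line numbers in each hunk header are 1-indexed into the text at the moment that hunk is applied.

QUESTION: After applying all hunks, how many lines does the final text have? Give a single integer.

Hunk 1: at line 4 remove [icawt,kqw] add [eim,udria] -> 11 lines: ywqze ybsor zid fpd eim udria qhxou bspl bdt ahs kxm
Hunk 2: at line 4 remove [udria,qhxou] add [wde] -> 10 lines: ywqze ybsor zid fpd eim wde bspl bdt ahs kxm
Hunk 3: at line 2 remove [fpd] add [mfht,bewqs] -> 11 lines: ywqze ybsor zid mfht bewqs eim wde bspl bdt ahs kxm
Final line count: 11

Answer: 11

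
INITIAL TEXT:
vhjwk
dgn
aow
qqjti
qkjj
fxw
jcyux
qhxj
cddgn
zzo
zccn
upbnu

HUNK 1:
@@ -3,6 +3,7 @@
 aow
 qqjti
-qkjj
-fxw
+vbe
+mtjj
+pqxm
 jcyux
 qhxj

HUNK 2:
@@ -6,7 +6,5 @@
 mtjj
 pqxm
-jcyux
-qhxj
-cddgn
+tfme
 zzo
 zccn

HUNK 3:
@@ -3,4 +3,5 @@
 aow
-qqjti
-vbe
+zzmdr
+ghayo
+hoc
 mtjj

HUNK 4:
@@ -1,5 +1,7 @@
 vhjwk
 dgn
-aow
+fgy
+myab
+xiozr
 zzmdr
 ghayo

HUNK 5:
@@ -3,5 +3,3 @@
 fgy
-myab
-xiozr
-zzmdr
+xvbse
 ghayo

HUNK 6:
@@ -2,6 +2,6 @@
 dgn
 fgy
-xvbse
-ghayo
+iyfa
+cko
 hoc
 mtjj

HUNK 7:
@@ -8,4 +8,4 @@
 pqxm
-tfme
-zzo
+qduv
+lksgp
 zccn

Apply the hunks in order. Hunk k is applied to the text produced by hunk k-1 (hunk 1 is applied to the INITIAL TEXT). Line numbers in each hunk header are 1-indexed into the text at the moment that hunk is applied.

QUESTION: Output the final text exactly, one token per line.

Hunk 1: at line 3 remove [qkjj,fxw] add [vbe,mtjj,pqxm] -> 13 lines: vhjwk dgn aow qqjti vbe mtjj pqxm jcyux qhxj cddgn zzo zccn upbnu
Hunk 2: at line 6 remove [jcyux,qhxj,cddgn] add [tfme] -> 11 lines: vhjwk dgn aow qqjti vbe mtjj pqxm tfme zzo zccn upbnu
Hunk 3: at line 3 remove [qqjti,vbe] add [zzmdr,ghayo,hoc] -> 12 lines: vhjwk dgn aow zzmdr ghayo hoc mtjj pqxm tfme zzo zccn upbnu
Hunk 4: at line 1 remove [aow] add [fgy,myab,xiozr] -> 14 lines: vhjwk dgn fgy myab xiozr zzmdr ghayo hoc mtjj pqxm tfme zzo zccn upbnu
Hunk 5: at line 3 remove [myab,xiozr,zzmdr] add [xvbse] -> 12 lines: vhjwk dgn fgy xvbse ghayo hoc mtjj pqxm tfme zzo zccn upbnu
Hunk 6: at line 2 remove [xvbse,ghayo] add [iyfa,cko] -> 12 lines: vhjwk dgn fgy iyfa cko hoc mtjj pqxm tfme zzo zccn upbnu
Hunk 7: at line 8 remove [tfme,zzo] add [qduv,lksgp] -> 12 lines: vhjwk dgn fgy iyfa cko hoc mtjj pqxm qduv lksgp zccn upbnu

Answer: vhjwk
dgn
fgy
iyfa
cko
hoc
mtjj
pqxm
qduv
lksgp
zccn
upbnu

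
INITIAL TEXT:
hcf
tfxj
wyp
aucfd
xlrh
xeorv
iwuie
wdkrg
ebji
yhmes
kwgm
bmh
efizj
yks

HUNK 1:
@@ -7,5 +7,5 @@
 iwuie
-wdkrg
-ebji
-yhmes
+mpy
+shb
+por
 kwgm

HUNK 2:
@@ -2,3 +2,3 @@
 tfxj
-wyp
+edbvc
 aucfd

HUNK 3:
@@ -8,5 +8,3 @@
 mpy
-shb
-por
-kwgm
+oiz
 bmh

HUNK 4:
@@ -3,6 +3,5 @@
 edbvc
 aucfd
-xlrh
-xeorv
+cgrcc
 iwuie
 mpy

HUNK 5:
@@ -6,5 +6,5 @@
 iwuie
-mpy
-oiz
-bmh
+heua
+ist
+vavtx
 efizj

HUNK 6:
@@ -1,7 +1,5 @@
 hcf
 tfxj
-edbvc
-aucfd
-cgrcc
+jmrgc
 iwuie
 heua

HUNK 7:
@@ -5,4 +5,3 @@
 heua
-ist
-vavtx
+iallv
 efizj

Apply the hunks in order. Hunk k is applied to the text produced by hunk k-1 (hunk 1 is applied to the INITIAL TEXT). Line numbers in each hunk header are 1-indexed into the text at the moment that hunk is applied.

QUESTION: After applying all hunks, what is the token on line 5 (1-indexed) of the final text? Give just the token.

Answer: heua

Derivation:
Hunk 1: at line 7 remove [wdkrg,ebji,yhmes] add [mpy,shb,por] -> 14 lines: hcf tfxj wyp aucfd xlrh xeorv iwuie mpy shb por kwgm bmh efizj yks
Hunk 2: at line 2 remove [wyp] add [edbvc] -> 14 lines: hcf tfxj edbvc aucfd xlrh xeorv iwuie mpy shb por kwgm bmh efizj yks
Hunk 3: at line 8 remove [shb,por,kwgm] add [oiz] -> 12 lines: hcf tfxj edbvc aucfd xlrh xeorv iwuie mpy oiz bmh efizj yks
Hunk 4: at line 3 remove [xlrh,xeorv] add [cgrcc] -> 11 lines: hcf tfxj edbvc aucfd cgrcc iwuie mpy oiz bmh efizj yks
Hunk 5: at line 6 remove [mpy,oiz,bmh] add [heua,ist,vavtx] -> 11 lines: hcf tfxj edbvc aucfd cgrcc iwuie heua ist vavtx efizj yks
Hunk 6: at line 1 remove [edbvc,aucfd,cgrcc] add [jmrgc] -> 9 lines: hcf tfxj jmrgc iwuie heua ist vavtx efizj yks
Hunk 7: at line 5 remove [ist,vavtx] add [iallv] -> 8 lines: hcf tfxj jmrgc iwuie heua iallv efizj yks
Final line 5: heua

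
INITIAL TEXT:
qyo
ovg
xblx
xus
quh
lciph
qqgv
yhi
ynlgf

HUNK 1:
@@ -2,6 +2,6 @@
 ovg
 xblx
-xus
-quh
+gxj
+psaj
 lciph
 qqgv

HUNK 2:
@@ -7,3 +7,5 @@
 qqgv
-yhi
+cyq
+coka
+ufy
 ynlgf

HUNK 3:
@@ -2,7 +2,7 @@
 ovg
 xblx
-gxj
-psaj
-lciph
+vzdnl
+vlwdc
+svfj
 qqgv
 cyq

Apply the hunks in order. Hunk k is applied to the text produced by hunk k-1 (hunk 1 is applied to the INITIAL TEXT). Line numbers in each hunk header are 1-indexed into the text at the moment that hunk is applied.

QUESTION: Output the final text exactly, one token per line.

Hunk 1: at line 2 remove [xus,quh] add [gxj,psaj] -> 9 lines: qyo ovg xblx gxj psaj lciph qqgv yhi ynlgf
Hunk 2: at line 7 remove [yhi] add [cyq,coka,ufy] -> 11 lines: qyo ovg xblx gxj psaj lciph qqgv cyq coka ufy ynlgf
Hunk 3: at line 2 remove [gxj,psaj,lciph] add [vzdnl,vlwdc,svfj] -> 11 lines: qyo ovg xblx vzdnl vlwdc svfj qqgv cyq coka ufy ynlgf

Answer: qyo
ovg
xblx
vzdnl
vlwdc
svfj
qqgv
cyq
coka
ufy
ynlgf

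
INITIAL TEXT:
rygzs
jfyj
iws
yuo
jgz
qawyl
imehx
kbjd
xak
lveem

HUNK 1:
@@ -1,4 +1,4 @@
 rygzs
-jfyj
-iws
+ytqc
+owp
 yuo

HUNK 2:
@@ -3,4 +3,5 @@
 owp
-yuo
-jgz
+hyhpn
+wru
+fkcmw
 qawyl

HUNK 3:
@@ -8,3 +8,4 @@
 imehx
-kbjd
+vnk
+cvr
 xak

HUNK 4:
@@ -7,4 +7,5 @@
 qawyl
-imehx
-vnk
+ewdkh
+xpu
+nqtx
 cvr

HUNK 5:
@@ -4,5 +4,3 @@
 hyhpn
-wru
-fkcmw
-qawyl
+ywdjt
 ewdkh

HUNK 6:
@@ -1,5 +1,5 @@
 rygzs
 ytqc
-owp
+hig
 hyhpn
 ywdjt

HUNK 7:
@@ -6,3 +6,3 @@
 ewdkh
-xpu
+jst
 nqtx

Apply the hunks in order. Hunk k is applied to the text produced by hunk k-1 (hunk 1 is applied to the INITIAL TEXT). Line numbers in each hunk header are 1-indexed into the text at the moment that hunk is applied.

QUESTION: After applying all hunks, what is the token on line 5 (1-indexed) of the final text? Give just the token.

Answer: ywdjt

Derivation:
Hunk 1: at line 1 remove [jfyj,iws] add [ytqc,owp] -> 10 lines: rygzs ytqc owp yuo jgz qawyl imehx kbjd xak lveem
Hunk 2: at line 3 remove [yuo,jgz] add [hyhpn,wru,fkcmw] -> 11 lines: rygzs ytqc owp hyhpn wru fkcmw qawyl imehx kbjd xak lveem
Hunk 3: at line 8 remove [kbjd] add [vnk,cvr] -> 12 lines: rygzs ytqc owp hyhpn wru fkcmw qawyl imehx vnk cvr xak lveem
Hunk 4: at line 7 remove [imehx,vnk] add [ewdkh,xpu,nqtx] -> 13 lines: rygzs ytqc owp hyhpn wru fkcmw qawyl ewdkh xpu nqtx cvr xak lveem
Hunk 5: at line 4 remove [wru,fkcmw,qawyl] add [ywdjt] -> 11 lines: rygzs ytqc owp hyhpn ywdjt ewdkh xpu nqtx cvr xak lveem
Hunk 6: at line 1 remove [owp] add [hig] -> 11 lines: rygzs ytqc hig hyhpn ywdjt ewdkh xpu nqtx cvr xak lveem
Hunk 7: at line 6 remove [xpu] add [jst] -> 11 lines: rygzs ytqc hig hyhpn ywdjt ewdkh jst nqtx cvr xak lveem
Final line 5: ywdjt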